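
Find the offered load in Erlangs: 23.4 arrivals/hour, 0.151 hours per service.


Offered load a = lambda * E[S] = 23.4 * 0.151 = 3.53 Erlangs

3.53 Erlangs


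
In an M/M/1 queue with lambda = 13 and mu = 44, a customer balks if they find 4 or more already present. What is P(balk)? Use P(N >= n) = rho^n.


P(N >= 4) = rho^4 = (13/44)^4 = 0.0076

0.0076


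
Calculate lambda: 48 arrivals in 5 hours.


lambda = total arrivals / time = 48 / 5 = 9.6 per hour

9.6 per hour


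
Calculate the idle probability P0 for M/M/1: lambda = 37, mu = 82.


P0 = 1 - rho = 1 - 37/82 = 0.5488

0.5488


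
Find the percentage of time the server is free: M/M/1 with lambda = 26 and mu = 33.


Idle fraction = (1 - rho) * 100 = (1 - 26/33) * 100 = 21.2%

21.2%


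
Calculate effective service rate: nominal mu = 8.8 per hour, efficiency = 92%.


Effective rate = mu * efficiency = 8.8 * 0.92 = 8.1 per hour

8.1 per hour


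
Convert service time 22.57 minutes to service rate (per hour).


mu = 60 / avg_service_time = 60 / 22.57 = 2.66 per hour

2.66 per hour


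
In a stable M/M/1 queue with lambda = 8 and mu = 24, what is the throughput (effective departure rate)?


For a stable queue (lambda < mu), throughput = lambda = 8 per hour

8 per hour


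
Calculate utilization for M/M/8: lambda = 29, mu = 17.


rho = lambda/(c*mu) = 29/(8*17) = 0.2132

0.2132


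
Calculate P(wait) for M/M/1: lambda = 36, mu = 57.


P(wait) = rho = lambda/mu = 36/57 = 0.6316

0.6316


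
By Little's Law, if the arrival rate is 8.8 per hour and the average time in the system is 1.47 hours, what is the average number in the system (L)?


L = lambda * W = 8.8 * 1.47 = 12.94

12.94


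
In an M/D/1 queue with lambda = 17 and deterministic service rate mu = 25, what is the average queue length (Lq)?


M/D/1: Lq = rho^2 / (2*(1-rho)) where rho = 17/25; Lq = 0.72

0.72


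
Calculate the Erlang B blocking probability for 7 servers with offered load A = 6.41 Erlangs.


B(N,A) = (A^N/N!) / sum(A^k/k!, k=0..N) with N=7, A=6.41 = 0.2116

0.2116


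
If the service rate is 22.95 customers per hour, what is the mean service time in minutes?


Mean service time = 60/mu = 60/22.95 = 2.61 minutes

2.61 minutes


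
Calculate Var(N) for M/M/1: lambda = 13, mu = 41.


rho = 13/41; Var(N) = rho/(1-rho)^2 = 0.68

0.68


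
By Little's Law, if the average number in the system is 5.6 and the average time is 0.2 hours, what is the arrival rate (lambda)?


lambda = L / W = 5.6 / 0.2 = 28.0 per hour

28.0 per hour


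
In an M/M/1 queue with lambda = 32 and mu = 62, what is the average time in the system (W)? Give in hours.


W = 1/(mu - lambda) = 1/(62 - 32) = 0.0333 hours

0.0333 hours


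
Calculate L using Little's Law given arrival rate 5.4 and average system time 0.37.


L = lambda * W = 5.4 * 0.37 = 2.0

2.0


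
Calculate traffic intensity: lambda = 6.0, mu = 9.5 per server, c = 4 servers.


rho = lambda / (c * mu) = 6.0 / (4 * 9.5) = 0.1579

0.1579


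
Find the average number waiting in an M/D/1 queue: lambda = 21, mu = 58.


M/D/1: Lq = rho^2 / (2*(1-rho)) where rho = 21/58; Lq = 0.1

0.1


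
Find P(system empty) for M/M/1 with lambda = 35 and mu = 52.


P0 = 1 - rho = 1 - 35/52 = 0.3269

0.3269


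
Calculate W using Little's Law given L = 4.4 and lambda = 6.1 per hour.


W = L / lambda = 4.4 / 6.1 = 0.7213 hours

0.7213 hours


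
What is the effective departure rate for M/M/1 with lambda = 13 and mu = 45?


For a stable queue (lambda < mu), throughput = lambda = 13 per hour

13 per hour


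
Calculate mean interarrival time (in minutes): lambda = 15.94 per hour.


Mean interarrival time = 60/lambda = 60/15.94 = 3.76 minutes

3.76 minutes


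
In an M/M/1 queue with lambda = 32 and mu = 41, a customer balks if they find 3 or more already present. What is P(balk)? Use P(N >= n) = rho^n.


P(N >= 3) = rho^3 = (32/41)^3 = 0.4754

0.4754


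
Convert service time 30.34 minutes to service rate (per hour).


mu = 60 / avg_service_time = 60 / 30.34 = 1.98 per hour

1.98 per hour


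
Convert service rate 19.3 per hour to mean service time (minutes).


Mean service time = 60/mu = 60/19.3 = 3.11 minutes

3.11 minutes


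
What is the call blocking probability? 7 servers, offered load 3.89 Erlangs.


B(N,A) = (A^N/N!) / sum(A^k/k!, k=0..N) with N=7, A=3.89 = 0.0572

0.0572


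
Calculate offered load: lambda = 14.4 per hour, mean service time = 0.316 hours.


Offered load a = lambda * E[S] = 14.4 * 0.316 = 4.55 Erlangs

4.55 Erlangs


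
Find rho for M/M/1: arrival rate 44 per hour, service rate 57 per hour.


rho = lambda/mu = 44/57 = 0.7719

0.7719


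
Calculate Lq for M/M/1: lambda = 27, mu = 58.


rho = 27/58; Lq = rho^2/(1-rho) = 0.41

0.41


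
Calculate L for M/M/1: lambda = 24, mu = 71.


rho = 24/71; L = rho/(1-rho) = 0.51

0.51


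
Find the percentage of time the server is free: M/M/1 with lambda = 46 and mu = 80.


Idle fraction = (1 - rho) * 100 = (1 - 46/80) * 100 = 42.5%

42.5%


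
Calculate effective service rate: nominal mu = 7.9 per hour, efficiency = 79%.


Effective rate = mu * efficiency = 7.9 * 0.79 = 6.24 per hour

6.24 per hour


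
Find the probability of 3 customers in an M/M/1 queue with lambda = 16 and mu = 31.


rho = 16/31; P(n) = (1-rho)*rho^n = (1-16/31)*(16/31)^3 = 0.0665

0.0665


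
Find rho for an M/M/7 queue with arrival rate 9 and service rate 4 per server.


rho = lambda/(c*mu) = 9/(7*4) = 0.3214

0.3214


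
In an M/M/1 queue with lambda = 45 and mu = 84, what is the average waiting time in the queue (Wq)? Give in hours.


rho = 45/84; Wq = rho/(mu - lambda) = 0.0137 hours

0.0137 hours


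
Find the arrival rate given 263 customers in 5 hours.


lambda = total arrivals / time = 263 / 5 = 52.6 per hour

52.6 per hour


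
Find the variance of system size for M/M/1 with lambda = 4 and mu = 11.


rho = 4/11; Var(N) = rho/(1-rho)^2 = 0.9

0.9


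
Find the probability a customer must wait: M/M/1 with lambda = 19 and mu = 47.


P(wait) = rho = lambda/mu = 19/47 = 0.4043

0.4043


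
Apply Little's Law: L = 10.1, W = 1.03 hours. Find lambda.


lambda = L / W = 10.1 / 1.03 = 9.81 per hour

9.81 per hour


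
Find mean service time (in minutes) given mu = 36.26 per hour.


Mean service time = 60/mu = 60/36.26 = 1.65 minutes

1.65 minutes


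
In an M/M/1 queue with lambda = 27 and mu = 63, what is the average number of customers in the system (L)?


rho = 27/63; L = rho/(1-rho) = 0.75

0.75


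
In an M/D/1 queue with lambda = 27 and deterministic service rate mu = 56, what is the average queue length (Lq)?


M/D/1: Lq = rho^2 / (2*(1-rho)) where rho = 27/56; Lq = 0.22

0.22


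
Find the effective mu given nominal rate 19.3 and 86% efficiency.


Effective rate = mu * efficiency = 19.3 * 0.86 = 16.6 per hour

16.6 per hour


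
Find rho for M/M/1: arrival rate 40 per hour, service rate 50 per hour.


rho = lambda/mu = 40/50 = 0.8

0.8


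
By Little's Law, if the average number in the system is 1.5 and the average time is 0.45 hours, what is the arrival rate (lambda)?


lambda = L / W = 1.5 / 0.45 = 3.33 per hour

3.33 per hour


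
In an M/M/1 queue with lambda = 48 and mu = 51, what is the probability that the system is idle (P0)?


P0 = 1 - rho = 1 - 48/51 = 0.0588

0.0588


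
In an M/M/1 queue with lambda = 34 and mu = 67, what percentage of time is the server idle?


Idle fraction = (1 - rho) * 100 = (1 - 34/67) * 100 = 49.3%

49.3%


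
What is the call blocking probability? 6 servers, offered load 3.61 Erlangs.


B(N,A) = (A^N/N!) / sum(A^k/k!, k=0..N) with N=6, A=3.61 = 0.0898

0.0898


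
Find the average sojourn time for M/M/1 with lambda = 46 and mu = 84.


W = 1/(mu - lambda) = 1/(84 - 46) = 0.0263 hours

0.0263 hours


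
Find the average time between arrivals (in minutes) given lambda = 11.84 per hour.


Mean interarrival time = 60/lambda = 60/11.84 = 5.07 minutes

5.07 minutes


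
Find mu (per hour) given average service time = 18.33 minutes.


mu = 60 / avg_service_time = 60 / 18.33 = 3.27 per hour

3.27 per hour


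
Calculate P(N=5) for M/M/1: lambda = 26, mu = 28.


rho = 26/28; P(n) = (1-rho)*rho^n = (1-26/28)*(26/28)^5 = 0.0493

0.0493


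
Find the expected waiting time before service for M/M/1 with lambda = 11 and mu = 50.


rho = 11/50; Wq = rho/(mu - lambda) = 0.0056 hours

0.0056 hours


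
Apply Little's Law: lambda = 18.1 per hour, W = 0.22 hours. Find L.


L = lambda * W = 18.1 * 0.22 = 3.98

3.98


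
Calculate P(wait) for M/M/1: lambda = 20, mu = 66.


P(wait) = rho = lambda/mu = 20/66 = 0.303

0.303


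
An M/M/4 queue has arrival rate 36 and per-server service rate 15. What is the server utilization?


rho = lambda/(c*mu) = 36/(4*15) = 0.6

0.6


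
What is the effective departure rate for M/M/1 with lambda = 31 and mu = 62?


For a stable queue (lambda < mu), throughput = lambda = 31 per hour

31 per hour


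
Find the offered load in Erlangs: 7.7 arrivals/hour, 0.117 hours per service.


Offered load a = lambda * E[S] = 7.7 * 0.117 = 0.9 Erlangs

0.9 Erlangs


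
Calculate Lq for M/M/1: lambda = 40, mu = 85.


rho = 40/85; Lq = rho^2/(1-rho) = 0.42

0.42


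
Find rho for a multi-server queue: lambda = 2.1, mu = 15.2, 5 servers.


rho = lambda / (c * mu) = 2.1 / (5 * 15.2) = 0.0276

0.0276


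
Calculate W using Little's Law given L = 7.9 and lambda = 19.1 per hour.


W = L / lambda = 7.9 / 19.1 = 0.4136 hours

0.4136 hours


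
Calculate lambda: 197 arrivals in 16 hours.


lambda = total arrivals / time = 197 / 16 = 12.31 per hour

12.31 per hour


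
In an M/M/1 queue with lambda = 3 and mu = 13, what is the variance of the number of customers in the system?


rho = 3/13; Var(N) = rho/(1-rho)^2 = 0.39

0.39


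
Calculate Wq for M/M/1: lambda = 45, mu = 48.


rho = 45/48; Wq = rho/(mu - lambda) = 0.3125 hours

0.3125 hours


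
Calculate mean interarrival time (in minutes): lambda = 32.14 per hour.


Mean interarrival time = 60/lambda = 60/32.14 = 1.87 minutes

1.87 minutes


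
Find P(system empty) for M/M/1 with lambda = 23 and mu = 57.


P0 = 1 - rho = 1 - 23/57 = 0.5965

0.5965


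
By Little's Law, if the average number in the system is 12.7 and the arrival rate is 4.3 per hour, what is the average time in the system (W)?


W = L / lambda = 12.7 / 4.3 = 2.9535 hours

2.9535 hours


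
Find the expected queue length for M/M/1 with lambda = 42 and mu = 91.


rho = 42/91; Lq = rho^2/(1-rho) = 0.4

0.4


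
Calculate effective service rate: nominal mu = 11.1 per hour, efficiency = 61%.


Effective rate = mu * efficiency = 11.1 * 0.61 = 6.77 per hour

6.77 per hour


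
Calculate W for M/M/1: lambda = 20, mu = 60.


W = 1/(mu - lambda) = 1/(60 - 20) = 0.025 hours

0.025 hours


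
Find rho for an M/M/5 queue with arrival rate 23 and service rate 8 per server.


rho = lambda/(c*mu) = 23/(5*8) = 0.575

0.575


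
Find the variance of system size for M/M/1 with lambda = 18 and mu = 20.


rho = 18/20; Var(N) = rho/(1-rho)^2 = 90.0

90.0


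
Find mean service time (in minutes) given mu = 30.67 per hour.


Mean service time = 60/mu = 60/30.67 = 1.96 minutes

1.96 minutes


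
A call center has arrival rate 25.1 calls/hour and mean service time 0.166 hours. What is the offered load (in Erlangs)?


Offered load a = lambda * E[S] = 25.1 * 0.166 = 4.17 Erlangs

4.17 Erlangs


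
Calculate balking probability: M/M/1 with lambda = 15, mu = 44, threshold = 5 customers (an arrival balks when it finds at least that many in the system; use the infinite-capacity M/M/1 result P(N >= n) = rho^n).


P(N >= 5) = rho^5 = (15/44)^5 = 0.0046

0.0046


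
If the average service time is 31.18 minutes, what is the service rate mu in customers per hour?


mu = 60 / avg_service_time = 60 / 31.18 = 1.92 per hour

1.92 per hour


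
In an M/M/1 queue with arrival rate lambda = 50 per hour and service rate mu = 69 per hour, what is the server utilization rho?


rho = lambda/mu = 50/69 = 0.7246

0.7246


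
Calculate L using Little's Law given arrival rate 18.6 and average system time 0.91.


L = lambda * W = 18.6 * 0.91 = 16.93

16.93


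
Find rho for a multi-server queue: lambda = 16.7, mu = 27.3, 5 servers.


rho = lambda / (c * mu) = 16.7 / (5 * 27.3) = 0.1223

0.1223


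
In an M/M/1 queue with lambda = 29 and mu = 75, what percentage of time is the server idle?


Idle fraction = (1 - rho) * 100 = (1 - 29/75) * 100 = 61.3%

61.3%


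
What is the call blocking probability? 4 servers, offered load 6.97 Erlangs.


B(N,A) = (A^N/N!) / sum(A^k/k!, k=0..N) with N=4, A=6.97 = 0.5258

0.5258


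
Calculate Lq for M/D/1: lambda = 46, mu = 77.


M/D/1: Lq = rho^2 / (2*(1-rho)) where rho = 46/77; Lq = 0.44

0.44


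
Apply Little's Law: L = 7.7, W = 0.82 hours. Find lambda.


lambda = L / W = 7.7 / 0.82 = 9.39 per hour

9.39 per hour


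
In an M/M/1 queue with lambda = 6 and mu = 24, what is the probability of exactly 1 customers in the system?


rho = 6/24; P(n) = (1-rho)*rho^n = (1-6/24)*(6/24)^1 = 0.1875

0.1875


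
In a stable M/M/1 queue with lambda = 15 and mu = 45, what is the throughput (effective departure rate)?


For a stable queue (lambda < mu), throughput = lambda = 15 per hour

15 per hour


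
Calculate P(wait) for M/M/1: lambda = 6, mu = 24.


P(wait) = rho = lambda/mu = 6/24 = 0.25

0.25


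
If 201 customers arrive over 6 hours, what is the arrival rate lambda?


lambda = total arrivals / time = 201 / 6 = 33.5 per hour

33.5 per hour


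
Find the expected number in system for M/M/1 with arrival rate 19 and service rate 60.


rho = 19/60; L = rho/(1-rho) = 0.46

0.46


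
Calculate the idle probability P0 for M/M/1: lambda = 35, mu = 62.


P0 = 1 - rho = 1 - 35/62 = 0.4355

0.4355


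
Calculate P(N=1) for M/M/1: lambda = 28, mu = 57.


rho = 28/57; P(n) = (1-rho)*rho^n = (1-28/57)*(28/57)^1 = 0.2499

0.2499


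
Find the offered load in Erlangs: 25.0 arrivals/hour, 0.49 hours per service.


Offered load a = lambda * E[S] = 25.0 * 0.49 = 12.25 Erlangs

12.25 Erlangs


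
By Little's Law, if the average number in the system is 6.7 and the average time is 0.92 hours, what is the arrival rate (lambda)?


lambda = L / W = 6.7 / 0.92 = 7.28 per hour

7.28 per hour


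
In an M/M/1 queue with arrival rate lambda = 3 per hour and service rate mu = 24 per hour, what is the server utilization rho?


rho = lambda/mu = 3/24 = 0.125

0.125


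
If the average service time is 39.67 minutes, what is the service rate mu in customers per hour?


mu = 60 / avg_service_time = 60 / 39.67 = 1.51 per hour

1.51 per hour


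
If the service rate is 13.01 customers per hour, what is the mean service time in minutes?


Mean service time = 60/mu = 60/13.01 = 4.61 minutes

4.61 minutes


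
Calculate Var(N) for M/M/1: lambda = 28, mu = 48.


rho = 28/48; Var(N) = rho/(1-rho)^2 = 3.36

3.36


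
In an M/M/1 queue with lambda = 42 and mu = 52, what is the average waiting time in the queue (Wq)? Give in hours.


rho = 42/52; Wq = rho/(mu - lambda) = 0.0808 hours

0.0808 hours


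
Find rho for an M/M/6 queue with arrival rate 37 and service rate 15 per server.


rho = lambda/(c*mu) = 37/(6*15) = 0.4111

0.4111


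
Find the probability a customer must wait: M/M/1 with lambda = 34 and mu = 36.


P(wait) = rho = lambda/mu = 34/36 = 0.9444

0.9444


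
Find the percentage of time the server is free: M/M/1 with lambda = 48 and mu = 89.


Idle fraction = (1 - rho) * 100 = (1 - 48/89) * 100 = 46.1%

46.1%


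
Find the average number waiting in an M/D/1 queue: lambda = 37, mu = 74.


M/D/1: Lq = rho^2 / (2*(1-rho)) where rho = 37/74; Lq = 0.25

0.25


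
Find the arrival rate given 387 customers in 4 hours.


lambda = total arrivals / time = 387 / 4 = 96.75 per hour

96.75 per hour


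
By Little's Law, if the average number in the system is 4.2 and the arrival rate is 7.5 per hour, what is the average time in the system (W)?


W = L / lambda = 4.2 / 7.5 = 0.56 hours

0.56 hours


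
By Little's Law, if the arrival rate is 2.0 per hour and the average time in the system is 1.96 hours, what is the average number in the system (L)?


L = lambda * W = 2.0 * 1.96 = 3.92

3.92


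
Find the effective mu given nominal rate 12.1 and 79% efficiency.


Effective rate = mu * efficiency = 12.1 * 0.79 = 9.56 per hour

9.56 per hour


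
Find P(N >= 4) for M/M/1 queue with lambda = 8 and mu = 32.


P(N >= 4) = rho^4 = (8/32)^4 = 0.0039

0.0039


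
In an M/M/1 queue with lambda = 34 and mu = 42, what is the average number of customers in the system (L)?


rho = 34/42; L = rho/(1-rho) = 4.25

4.25


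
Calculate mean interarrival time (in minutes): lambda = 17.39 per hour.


Mean interarrival time = 60/lambda = 60/17.39 = 3.45 minutes

3.45 minutes


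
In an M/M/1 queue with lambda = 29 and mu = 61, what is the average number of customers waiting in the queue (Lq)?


rho = 29/61; Lq = rho^2/(1-rho) = 0.43

0.43


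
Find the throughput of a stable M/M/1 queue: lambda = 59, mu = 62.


For a stable queue (lambda < mu), throughput = lambda = 59 per hour

59 per hour


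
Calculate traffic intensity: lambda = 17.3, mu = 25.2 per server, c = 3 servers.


rho = lambda / (c * mu) = 17.3 / (3 * 25.2) = 0.2288

0.2288


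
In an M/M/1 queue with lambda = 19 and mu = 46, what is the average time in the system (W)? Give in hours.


W = 1/(mu - lambda) = 1/(46 - 19) = 0.037 hours

0.037 hours


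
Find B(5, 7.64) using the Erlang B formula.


B(N,A) = (A^N/N!) / sum(A^k/k!, k=0..N) with N=5, A=7.64 = 0.4605

0.4605


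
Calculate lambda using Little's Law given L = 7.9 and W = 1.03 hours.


lambda = L / W = 7.9 / 1.03 = 7.67 per hour

7.67 per hour


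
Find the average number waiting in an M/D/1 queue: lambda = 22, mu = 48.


M/D/1: Lq = rho^2 / (2*(1-rho)) where rho = 22/48; Lq = 0.19

0.19


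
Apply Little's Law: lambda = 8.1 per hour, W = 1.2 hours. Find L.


L = lambda * W = 8.1 * 1.2 = 9.72

9.72


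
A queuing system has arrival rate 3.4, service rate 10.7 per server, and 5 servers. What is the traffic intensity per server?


rho = lambda / (c * mu) = 3.4 / (5 * 10.7) = 0.0636

0.0636


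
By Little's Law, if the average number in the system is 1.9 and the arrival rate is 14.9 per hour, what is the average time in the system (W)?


W = L / lambda = 1.9 / 14.9 = 0.1275 hours

0.1275 hours


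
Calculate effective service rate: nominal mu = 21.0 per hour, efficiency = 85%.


Effective rate = mu * efficiency = 21.0 * 0.85 = 17.85 per hour

17.85 per hour


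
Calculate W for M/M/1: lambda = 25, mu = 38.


W = 1/(mu - lambda) = 1/(38 - 25) = 0.0769 hours

0.0769 hours


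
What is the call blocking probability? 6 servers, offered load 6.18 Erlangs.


B(N,A) = (A^N/N!) / sum(A^k/k!, k=0..N) with N=6, A=6.18 = 0.2774

0.2774


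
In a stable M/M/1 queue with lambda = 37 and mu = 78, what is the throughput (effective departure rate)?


For a stable queue (lambda < mu), throughput = lambda = 37 per hour

37 per hour


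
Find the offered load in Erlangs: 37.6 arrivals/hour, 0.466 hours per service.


Offered load a = lambda * E[S] = 37.6 * 0.466 = 17.52 Erlangs

17.52 Erlangs


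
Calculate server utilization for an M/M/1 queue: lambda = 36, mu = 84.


rho = lambda/mu = 36/84 = 0.4286

0.4286


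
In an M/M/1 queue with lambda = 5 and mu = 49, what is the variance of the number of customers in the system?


rho = 5/49; Var(N) = rho/(1-rho)^2 = 0.13

0.13


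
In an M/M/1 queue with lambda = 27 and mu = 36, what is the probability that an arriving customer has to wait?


P(wait) = rho = lambda/mu = 27/36 = 0.75

0.75


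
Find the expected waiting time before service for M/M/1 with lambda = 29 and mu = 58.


rho = 29/58; Wq = rho/(mu - lambda) = 0.0172 hours

0.0172 hours


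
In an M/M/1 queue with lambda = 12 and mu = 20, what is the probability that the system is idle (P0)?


P0 = 1 - rho = 1 - 12/20 = 0.4

0.4


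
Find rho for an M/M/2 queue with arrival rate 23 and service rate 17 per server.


rho = lambda/(c*mu) = 23/(2*17) = 0.6765

0.6765


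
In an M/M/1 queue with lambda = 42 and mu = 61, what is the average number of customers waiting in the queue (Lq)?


rho = 42/61; Lq = rho^2/(1-rho) = 1.52

1.52


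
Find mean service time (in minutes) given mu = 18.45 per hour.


Mean service time = 60/mu = 60/18.45 = 3.25 minutes

3.25 minutes


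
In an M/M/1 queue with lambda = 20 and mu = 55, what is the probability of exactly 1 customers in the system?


rho = 20/55; P(n) = (1-rho)*rho^n = (1-20/55)*(20/55)^1 = 0.2314

0.2314


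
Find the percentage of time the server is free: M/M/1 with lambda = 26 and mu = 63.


Idle fraction = (1 - rho) * 100 = (1 - 26/63) * 100 = 58.7%

58.7%


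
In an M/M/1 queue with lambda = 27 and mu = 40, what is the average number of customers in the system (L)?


rho = 27/40; L = rho/(1-rho) = 2.08

2.08


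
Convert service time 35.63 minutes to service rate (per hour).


mu = 60 / avg_service_time = 60 / 35.63 = 1.68 per hour

1.68 per hour


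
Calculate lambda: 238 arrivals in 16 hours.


lambda = total arrivals / time = 238 / 16 = 14.88 per hour

14.88 per hour


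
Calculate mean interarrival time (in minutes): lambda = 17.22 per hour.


Mean interarrival time = 60/lambda = 60/17.22 = 3.48 minutes

3.48 minutes


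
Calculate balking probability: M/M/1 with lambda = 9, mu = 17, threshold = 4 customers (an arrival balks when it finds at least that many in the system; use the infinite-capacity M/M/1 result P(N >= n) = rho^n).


P(N >= 4) = rho^4 = (9/17)^4 = 0.0786

0.0786


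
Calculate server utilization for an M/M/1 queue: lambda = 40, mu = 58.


rho = lambda/mu = 40/58 = 0.6897

0.6897


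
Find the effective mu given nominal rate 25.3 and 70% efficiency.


Effective rate = mu * efficiency = 25.3 * 0.7 = 17.71 per hour

17.71 per hour


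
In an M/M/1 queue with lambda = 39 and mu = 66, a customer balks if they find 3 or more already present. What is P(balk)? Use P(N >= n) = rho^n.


P(N >= 3) = rho^3 = (39/66)^3 = 0.2063

0.2063


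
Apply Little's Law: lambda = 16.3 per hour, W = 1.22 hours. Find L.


L = lambda * W = 16.3 * 1.22 = 19.89

19.89


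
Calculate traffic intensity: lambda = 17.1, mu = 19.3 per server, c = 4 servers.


rho = lambda / (c * mu) = 17.1 / (4 * 19.3) = 0.2215

0.2215


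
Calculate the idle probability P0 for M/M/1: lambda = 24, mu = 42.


P0 = 1 - rho = 1 - 24/42 = 0.4286

0.4286


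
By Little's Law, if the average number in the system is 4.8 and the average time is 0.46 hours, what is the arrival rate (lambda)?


lambda = L / W = 4.8 / 0.46 = 10.43 per hour

10.43 per hour


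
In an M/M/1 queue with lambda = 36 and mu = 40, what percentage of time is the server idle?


Idle fraction = (1 - rho) * 100 = (1 - 36/40) * 100 = 10.0%

10.0%


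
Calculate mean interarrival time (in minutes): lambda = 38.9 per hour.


Mean interarrival time = 60/lambda = 60/38.9 = 1.54 minutes

1.54 minutes


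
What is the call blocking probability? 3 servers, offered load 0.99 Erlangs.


B(N,A) = (A^N/N!) / sum(A^k/k!, k=0..N) with N=3, A=0.99 = 0.0612

0.0612


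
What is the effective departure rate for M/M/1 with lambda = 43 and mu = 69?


For a stable queue (lambda < mu), throughput = lambda = 43 per hour

43 per hour


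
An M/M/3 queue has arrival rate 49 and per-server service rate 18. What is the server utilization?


rho = lambda/(c*mu) = 49/(3*18) = 0.9074

0.9074


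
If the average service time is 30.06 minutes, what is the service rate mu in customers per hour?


mu = 60 / avg_service_time = 60 / 30.06 = 2.0 per hour

2.0 per hour


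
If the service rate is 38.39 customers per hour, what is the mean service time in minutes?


Mean service time = 60/mu = 60/38.39 = 1.56 minutes

1.56 minutes


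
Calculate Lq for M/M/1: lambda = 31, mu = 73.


rho = 31/73; Lq = rho^2/(1-rho) = 0.31

0.31


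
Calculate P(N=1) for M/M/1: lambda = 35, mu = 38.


rho = 35/38; P(n) = (1-rho)*rho^n = (1-35/38)*(35/38)^1 = 0.0727

0.0727


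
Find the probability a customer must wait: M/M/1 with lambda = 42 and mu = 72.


P(wait) = rho = lambda/mu = 42/72 = 0.5833

0.5833


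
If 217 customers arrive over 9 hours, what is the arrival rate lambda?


lambda = total arrivals / time = 217 / 9 = 24.11 per hour

24.11 per hour


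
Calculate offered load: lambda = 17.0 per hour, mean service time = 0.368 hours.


Offered load a = lambda * E[S] = 17.0 * 0.368 = 6.26 Erlangs

6.26 Erlangs


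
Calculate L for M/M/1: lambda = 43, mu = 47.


rho = 43/47; L = rho/(1-rho) = 10.75

10.75


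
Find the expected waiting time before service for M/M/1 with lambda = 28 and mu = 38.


rho = 28/38; Wq = rho/(mu - lambda) = 0.0737 hours

0.0737 hours


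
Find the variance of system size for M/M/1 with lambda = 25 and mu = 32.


rho = 25/32; Var(N) = rho/(1-rho)^2 = 16.33

16.33


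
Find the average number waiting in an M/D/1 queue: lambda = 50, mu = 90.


M/D/1: Lq = rho^2 / (2*(1-rho)) where rho = 50/90; Lq = 0.35

0.35


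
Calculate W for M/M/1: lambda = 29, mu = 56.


W = 1/(mu - lambda) = 1/(56 - 29) = 0.037 hours

0.037 hours


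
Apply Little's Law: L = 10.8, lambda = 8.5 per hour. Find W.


W = L / lambda = 10.8 / 8.5 = 1.2706 hours

1.2706 hours


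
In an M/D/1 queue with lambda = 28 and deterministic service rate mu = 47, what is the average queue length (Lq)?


M/D/1: Lq = rho^2 / (2*(1-rho)) where rho = 28/47; Lq = 0.44

0.44


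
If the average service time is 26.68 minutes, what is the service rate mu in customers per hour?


mu = 60 / avg_service_time = 60 / 26.68 = 2.25 per hour

2.25 per hour


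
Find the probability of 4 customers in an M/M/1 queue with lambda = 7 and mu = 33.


rho = 7/33; P(n) = (1-rho)*rho^n = (1-7/33)*(7/33)^4 = 0.0016

0.0016


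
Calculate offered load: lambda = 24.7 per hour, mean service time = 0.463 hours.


Offered load a = lambda * E[S] = 24.7 * 0.463 = 11.44 Erlangs

11.44 Erlangs


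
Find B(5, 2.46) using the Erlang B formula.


B(N,A) = (A^N/N!) / sum(A^k/k!, k=0..N) with N=5, A=2.46 = 0.0668

0.0668


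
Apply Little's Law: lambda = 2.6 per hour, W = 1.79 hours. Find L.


L = lambda * W = 2.6 * 1.79 = 4.65

4.65


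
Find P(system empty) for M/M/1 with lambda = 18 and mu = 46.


P0 = 1 - rho = 1 - 18/46 = 0.6087

0.6087


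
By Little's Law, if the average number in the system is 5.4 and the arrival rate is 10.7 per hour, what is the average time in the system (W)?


W = L / lambda = 5.4 / 10.7 = 0.5047 hours

0.5047 hours


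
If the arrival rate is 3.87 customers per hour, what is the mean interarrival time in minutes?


Mean interarrival time = 60/lambda = 60/3.87 = 15.5 minutes

15.5 minutes


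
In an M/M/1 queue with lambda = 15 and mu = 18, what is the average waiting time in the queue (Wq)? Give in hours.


rho = 15/18; Wq = rho/(mu - lambda) = 0.2778 hours

0.2778 hours


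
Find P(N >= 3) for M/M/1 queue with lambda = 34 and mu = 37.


P(N >= 3) = rho^3 = (34/37)^3 = 0.7759

0.7759


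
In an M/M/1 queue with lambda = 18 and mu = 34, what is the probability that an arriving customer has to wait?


P(wait) = rho = lambda/mu = 18/34 = 0.5294

0.5294


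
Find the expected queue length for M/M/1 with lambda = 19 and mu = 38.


rho = 19/38; Lq = rho^2/(1-rho) = 0.5

0.5


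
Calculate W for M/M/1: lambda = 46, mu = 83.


W = 1/(mu - lambda) = 1/(83 - 46) = 0.027 hours

0.027 hours


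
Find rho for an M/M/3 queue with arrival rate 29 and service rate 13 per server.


rho = lambda/(c*mu) = 29/(3*13) = 0.7436

0.7436


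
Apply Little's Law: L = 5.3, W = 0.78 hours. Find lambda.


lambda = L / W = 5.3 / 0.78 = 6.79 per hour

6.79 per hour


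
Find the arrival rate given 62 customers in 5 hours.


lambda = total arrivals / time = 62 / 5 = 12.4 per hour

12.4 per hour


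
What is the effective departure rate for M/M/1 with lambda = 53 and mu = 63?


For a stable queue (lambda < mu), throughput = lambda = 53 per hour

53 per hour


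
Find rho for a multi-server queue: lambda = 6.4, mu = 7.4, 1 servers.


rho = lambda / (c * mu) = 6.4 / (1 * 7.4) = 0.8649

0.8649


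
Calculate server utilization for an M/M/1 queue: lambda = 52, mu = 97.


rho = lambda/mu = 52/97 = 0.5361

0.5361


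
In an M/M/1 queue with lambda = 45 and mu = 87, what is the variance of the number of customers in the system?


rho = 45/87; Var(N) = rho/(1-rho)^2 = 2.22

2.22


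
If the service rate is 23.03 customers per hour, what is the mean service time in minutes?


Mean service time = 60/mu = 60/23.03 = 2.61 minutes

2.61 minutes


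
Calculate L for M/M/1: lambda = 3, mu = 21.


rho = 3/21; L = rho/(1-rho) = 0.17

0.17


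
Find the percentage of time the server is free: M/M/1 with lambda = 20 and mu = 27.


Idle fraction = (1 - rho) * 100 = (1 - 20/27) * 100 = 25.9%

25.9%


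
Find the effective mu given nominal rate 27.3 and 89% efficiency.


Effective rate = mu * efficiency = 27.3 * 0.89 = 24.3 per hour

24.3 per hour


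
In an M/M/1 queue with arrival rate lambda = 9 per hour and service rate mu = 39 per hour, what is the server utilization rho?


rho = lambda/mu = 9/39 = 0.2308

0.2308


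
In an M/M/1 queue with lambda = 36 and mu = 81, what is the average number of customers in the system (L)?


rho = 36/81; L = rho/(1-rho) = 0.8

0.8


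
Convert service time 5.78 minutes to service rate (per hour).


mu = 60 / avg_service_time = 60 / 5.78 = 10.38 per hour

10.38 per hour


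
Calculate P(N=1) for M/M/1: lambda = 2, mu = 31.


rho = 2/31; P(n) = (1-rho)*rho^n = (1-2/31)*(2/31)^1 = 0.0604

0.0604


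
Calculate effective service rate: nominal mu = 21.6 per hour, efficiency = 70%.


Effective rate = mu * efficiency = 21.6 * 0.7 = 15.12 per hour

15.12 per hour


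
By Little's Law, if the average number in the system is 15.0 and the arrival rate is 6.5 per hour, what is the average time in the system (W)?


W = L / lambda = 15.0 / 6.5 = 2.3077 hours

2.3077 hours


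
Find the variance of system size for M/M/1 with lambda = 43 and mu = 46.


rho = 43/46; Var(N) = rho/(1-rho)^2 = 219.78

219.78


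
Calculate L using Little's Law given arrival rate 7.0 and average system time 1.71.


L = lambda * W = 7.0 * 1.71 = 11.97

11.97


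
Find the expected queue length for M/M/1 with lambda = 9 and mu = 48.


rho = 9/48; Lq = rho^2/(1-rho) = 0.04

0.04


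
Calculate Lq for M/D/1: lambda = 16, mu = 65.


M/D/1: Lq = rho^2 / (2*(1-rho)) where rho = 16/65; Lq = 0.04

0.04


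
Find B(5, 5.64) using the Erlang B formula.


B(N,A) = (A^N/N!) / sum(A^k/k!, k=0..N) with N=5, A=5.64 = 0.3345

0.3345


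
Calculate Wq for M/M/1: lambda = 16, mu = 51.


rho = 16/51; Wq = rho/(mu - lambda) = 0.009 hours

0.009 hours


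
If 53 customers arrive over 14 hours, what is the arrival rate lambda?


lambda = total arrivals / time = 53 / 14 = 3.79 per hour

3.79 per hour


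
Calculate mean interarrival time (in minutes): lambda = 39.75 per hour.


Mean interarrival time = 60/lambda = 60/39.75 = 1.51 minutes

1.51 minutes


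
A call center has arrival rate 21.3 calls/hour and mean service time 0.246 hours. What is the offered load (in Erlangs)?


Offered load a = lambda * E[S] = 21.3 * 0.246 = 5.24 Erlangs

5.24 Erlangs


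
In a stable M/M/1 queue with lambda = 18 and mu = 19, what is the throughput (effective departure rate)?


For a stable queue (lambda < mu), throughput = lambda = 18 per hour

18 per hour


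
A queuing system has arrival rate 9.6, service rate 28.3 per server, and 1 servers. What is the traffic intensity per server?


rho = lambda / (c * mu) = 9.6 / (1 * 28.3) = 0.3392

0.3392


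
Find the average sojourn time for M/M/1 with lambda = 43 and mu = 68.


W = 1/(mu - lambda) = 1/(68 - 43) = 0.04 hours

0.04 hours


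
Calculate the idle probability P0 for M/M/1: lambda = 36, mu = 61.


P0 = 1 - rho = 1 - 36/61 = 0.4098

0.4098


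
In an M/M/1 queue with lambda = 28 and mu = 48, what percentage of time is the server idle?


Idle fraction = (1 - rho) * 100 = (1 - 28/48) * 100 = 41.7%

41.7%


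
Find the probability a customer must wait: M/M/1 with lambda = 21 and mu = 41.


P(wait) = rho = lambda/mu = 21/41 = 0.5122

0.5122


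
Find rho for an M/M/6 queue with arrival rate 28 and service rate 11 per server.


rho = lambda/(c*mu) = 28/(6*11) = 0.4242

0.4242


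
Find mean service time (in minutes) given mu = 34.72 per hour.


Mean service time = 60/mu = 60/34.72 = 1.73 minutes

1.73 minutes


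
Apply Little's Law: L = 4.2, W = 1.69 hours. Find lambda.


lambda = L / W = 4.2 / 1.69 = 2.49 per hour

2.49 per hour


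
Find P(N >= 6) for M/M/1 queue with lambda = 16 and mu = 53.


P(N >= 6) = rho^6 = (16/53)^6 = 0.0008

0.0008


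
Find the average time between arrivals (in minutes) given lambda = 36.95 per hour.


Mean interarrival time = 60/lambda = 60/36.95 = 1.62 minutes

1.62 minutes


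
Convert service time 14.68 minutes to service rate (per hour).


mu = 60 / avg_service_time = 60 / 14.68 = 4.09 per hour

4.09 per hour


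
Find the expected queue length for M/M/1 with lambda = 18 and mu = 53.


rho = 18/53; Lq = rho^2/(1-rho) = 0.17

0.17


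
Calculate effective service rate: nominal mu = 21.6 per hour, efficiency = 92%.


Effective rate = mu * efficiency = 21.6 * 0.92 = 19.87 per hour

19.87 per hour


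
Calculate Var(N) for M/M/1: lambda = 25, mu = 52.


rho = 25/52; Var(N) = rho/(1-rho)^2 = 1.78

1.78


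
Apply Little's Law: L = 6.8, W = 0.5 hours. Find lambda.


lambda = L / W = 6.8 / 0.5 = 13.6 per hour

13.6 per hour


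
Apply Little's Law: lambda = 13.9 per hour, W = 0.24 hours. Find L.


L = lambda * W = 13.9 * 0.24 = 3.34

3.34


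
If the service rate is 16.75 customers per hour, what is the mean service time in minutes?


Mean service time = 60/mu = 60/16.75 = 3.58 minutes

3.58 minutes


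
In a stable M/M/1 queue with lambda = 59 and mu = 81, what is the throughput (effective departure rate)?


For a stable queue (lambda < mu), throughput = lambda = 59 per hour

59 per hour


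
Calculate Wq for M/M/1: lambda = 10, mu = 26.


rho = 10/26; Wq = rho/(mu - lambda) = 0.024 hours

0.024 hours


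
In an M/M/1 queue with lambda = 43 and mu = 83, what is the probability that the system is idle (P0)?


P0 = 1 - rho = 1 - 43/83 = 0.4819

0.4819


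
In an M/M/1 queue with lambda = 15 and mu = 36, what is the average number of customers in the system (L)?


rho = 15/36; L = rho/(1-rho) = 0.71

0.71


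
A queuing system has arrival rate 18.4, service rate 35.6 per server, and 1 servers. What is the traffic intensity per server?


rho = lambda / (c * mu) = 18.4 / (1 * 35.6) = 0.5169

0.5169


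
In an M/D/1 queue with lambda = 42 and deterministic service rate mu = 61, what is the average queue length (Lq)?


M/D/1: Lq = rho^2 / (2*(1-rho)) where rho = 42/61; Lq = 0.76

0.76


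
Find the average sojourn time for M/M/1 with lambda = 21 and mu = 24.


W = 1/(mu - lambda) = 1/(24 - 21) = 0.3333 hours

0.3333 hours


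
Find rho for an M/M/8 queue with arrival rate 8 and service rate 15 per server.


rho = lambda/(c*mu) = 8/(8*15) = 0.0667

0.0667


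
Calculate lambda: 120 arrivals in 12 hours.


lambda = total arrivals / time = 120 / 12 = 10.0 per hour

10.0 per hour


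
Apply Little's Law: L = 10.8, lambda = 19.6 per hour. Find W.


W = L / lambda = 10.8 / 19.6 = 0.551 hours

0.551 hours


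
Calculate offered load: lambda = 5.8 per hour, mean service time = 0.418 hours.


Offered load a = lambda * E[S] = 5.8 * 0.418 = 2.42 Erlangs

2.42 Erlangs


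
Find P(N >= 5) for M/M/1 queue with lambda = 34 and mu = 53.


P(N >= 5) = rho^5 = (34/53)^5 = 0.1086

0.1086


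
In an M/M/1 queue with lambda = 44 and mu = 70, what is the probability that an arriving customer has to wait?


P(wait) = rho = lambda/mu = 44/70 = 0.6286

0.6286


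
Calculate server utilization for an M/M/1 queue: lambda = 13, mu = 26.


rho = lambda/mu = 13/26 = 0.5

0.5


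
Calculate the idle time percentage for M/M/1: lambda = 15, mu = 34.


Idle fraction = (1 - rho) * 100 = (1 - 15/34) * 100 = 55.9%

55.9%


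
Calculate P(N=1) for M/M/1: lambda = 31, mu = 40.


rho = 31/40; P(n) = (1-rho)*rho^n = (1-31/40)*(31/40)^1 = 0.1744

0.1744


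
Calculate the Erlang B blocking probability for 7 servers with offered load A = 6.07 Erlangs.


B(N,A) = (A^N/N!) / sum(A^k/k!, k=0..N) with N=7, A=6.07 = 0.1896

0.1896


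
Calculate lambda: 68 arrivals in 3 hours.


lambda = total arrivals / time = 68 / 3 = 22.67 per hour

22.67 per hour


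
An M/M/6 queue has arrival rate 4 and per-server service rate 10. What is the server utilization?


rho = lambda/(c*mu) = 4/(6*10) = 0.0667

0.0667


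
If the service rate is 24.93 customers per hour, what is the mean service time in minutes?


Mean service time = 60/mu = 60/24.93 = 2.41 minutes

2.41 minutes


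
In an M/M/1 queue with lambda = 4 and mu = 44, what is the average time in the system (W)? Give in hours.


W = 1/(mu - lambda) = 1/(44 - 4) = 0.025 hours

0.025 hours


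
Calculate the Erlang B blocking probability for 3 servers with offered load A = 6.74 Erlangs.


B(N,A) = (A^N/N!) / sum(A^k/k!, k=0..N) with N=3, A=6.74 = 0.6263

0.6263


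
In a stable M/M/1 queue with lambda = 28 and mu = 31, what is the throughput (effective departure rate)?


For a stable queue (lambda < mu), throughput = lambda = 28 per hour

28 per hour


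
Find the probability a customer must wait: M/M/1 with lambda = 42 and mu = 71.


P(wait) = rho = lambda/mu = 42/71 = 0.5915

0.5915


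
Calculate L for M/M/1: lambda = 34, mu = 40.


rho = 34/40; L = rho/(1-rho) = 5.67

5.67


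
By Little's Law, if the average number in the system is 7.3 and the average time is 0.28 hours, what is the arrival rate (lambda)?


lambda = L / W = 7.3 / 0.28 = 26.07 per hour

26.07 per hour


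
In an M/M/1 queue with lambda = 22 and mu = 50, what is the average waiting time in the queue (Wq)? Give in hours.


rho = 22/50; Wq = rho/(mu - lambda) = 0.0157 hours

0.0157 hours


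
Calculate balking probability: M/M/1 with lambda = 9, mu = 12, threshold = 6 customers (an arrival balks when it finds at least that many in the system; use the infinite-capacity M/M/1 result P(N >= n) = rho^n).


P(N >= 6) = rho^6 = (9/12)^6 = 0.178

0.178
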